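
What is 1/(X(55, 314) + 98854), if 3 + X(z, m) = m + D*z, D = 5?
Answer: 1/99440 ≈ 1.0056e-5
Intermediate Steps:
X(z, m) = -3 + m + 5*z (X(z, m) = -3 + (m + 5*z) = -3 + m + 5*z)
1/(X(55, 314) + 98854) = 1/((-3 + 314 + 5*55) + 98854) = 1/((-3 + 314 + 275) + 98854) = 1/(586 + 98854) = 1/99440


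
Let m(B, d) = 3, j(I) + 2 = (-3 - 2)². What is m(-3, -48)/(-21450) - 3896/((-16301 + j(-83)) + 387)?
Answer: 27840509/113620650 ≈ 0.24503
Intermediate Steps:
j(I) = 23 (j(I) = -2 + (-3 - 2)² = -2 + (-5)² = -2 + 25 = 23)
m(-3, -48)/(-21450) - 3896/((-16301 + j(-83)) + 387) = 3/(-21450) - 3896/((-16301 + 23) + 387) = 3*(-1/21450) - 3896/(-16278 + 387) = -1/7150 - 3896/(-15891) = -1/7150 - 3896*(-1/15891) = -1/7150 + 3896/15891 = 27840509/113620650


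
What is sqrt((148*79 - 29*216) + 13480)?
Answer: 2*sqrt(4727) ≈ 137.51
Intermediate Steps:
sqrt((148*79 - 29*216) + 13480) = sqrt((11692 - 1*6264) + 13480) = sqrt((11692 - 6264) + 13480) = sqrt(5428 + 13480) = sqrt(18908) = 2*sqrt(4727)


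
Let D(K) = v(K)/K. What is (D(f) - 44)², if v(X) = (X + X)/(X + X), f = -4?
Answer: 31329/16 ≈ 1958.1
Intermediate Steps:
v(X) = 1 (v(X) = (2*X)/((2*X)) = (2*X)*(1/(2*X)) = 1)
D(K) = 1/K
(D(f) - 44)² = (1/(-4) - 44)² = (-¼ - 44)² = (-177/4)² = 31329/16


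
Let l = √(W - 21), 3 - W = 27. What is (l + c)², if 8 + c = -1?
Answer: 36 - 54*I*√5 ≈ 36.0 - 120.75*I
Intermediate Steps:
W = -24 (W = 3 - 1*27 = 3 - 27 = -24)
c = -9 (c = -8 - 1 = -9)
l = 3*I*√5 (l = √(-24 - 21) = √(-45) = 3*I*√5 ≈ 6.7082*I)
(l + c)² = (3*I*√5 - 9)² = (-9 + 3*I*√5)²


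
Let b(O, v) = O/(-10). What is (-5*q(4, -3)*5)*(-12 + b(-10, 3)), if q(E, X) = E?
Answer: 1100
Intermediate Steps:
b(O, v) = -O/10 (b(O, v) = O*(-1/10) = -O/10)
(-5*q(4, -3)*5)*(-12 + b(-10, 3)) = (-5*4*5)*(-12 - 1/10*(-10)) = (-20*5)*(-12 + 1) = -100*(-11) = 1100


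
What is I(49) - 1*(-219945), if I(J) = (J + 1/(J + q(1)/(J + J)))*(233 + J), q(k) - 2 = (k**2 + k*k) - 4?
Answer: 11454669/49 ≈ 2.3377e+5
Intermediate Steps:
q(k) = -2 + 2*k**2 (q(k) = 2 + ((k**2 + k*k) - 4) = 2 + ((k**2 + k**2) - 4) = 2 + (2*k**2 - 4) = 2 + (-4 + 2*k**2) = -2 + 2*k**2)
I(J) = (233 + J)*(J + 1/J) (I(J) = (J + 1/(J + (-2 + 2*1**2)/(J + J)))*(233 + J) = (J + 1/(J + (-2 + 2*1)/((2*J))))*(233 + J) = (J + 1/(J + (1/(2*J))*(-2 + 2)))*(233 + J) = (J + 1/(J + (1/(2*J))*0))*(233 + J) = (J + 1/(J + 0))*(233 + J) = (J + 1/J)*(233 + J) = (233 + J)*(J + 1/J))
I(49) - 1*(-219945) = (1 + 49**2 + 233*49 + 233/49) - 1*(-219945) = (1 + 2401 + 11417 + 233*(1/49)) + 219945 = (1 + 2401 + 11417 + 233/49) + 219945 = 677364/49 + 219945 = 11454669/49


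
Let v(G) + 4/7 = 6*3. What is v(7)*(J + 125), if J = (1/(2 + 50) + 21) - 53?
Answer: 42151/26 ≈ 1621.2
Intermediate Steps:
v(G) = 122/7 (v(G) = -4/7 + 6*3 = -4/7 + 18 = 122/7)
J = -1663/52 (J = (1/52 + 21) - 53 = 1093/52 - 53 = -1663/52 ≈ -31.981)
v(7)*(J + 125) = 122*(-1663/52 + 125)/7 = (122/7)*(4837/52) = 42151/26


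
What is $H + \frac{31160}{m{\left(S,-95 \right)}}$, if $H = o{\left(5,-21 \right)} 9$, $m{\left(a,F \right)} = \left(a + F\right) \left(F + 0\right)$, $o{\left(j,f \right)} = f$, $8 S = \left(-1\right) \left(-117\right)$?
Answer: $- \frac{118903}{643} \approx -184.92$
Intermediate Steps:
$S = \frac{117}{8}$ ($S = \frac{\left(-1\right) \left(-117\right)}{8} = \frac{1}{8} \cdot 117 = \frac{117}{8} \approx 14.625$)
$m{\left(a,F \right)} = F \left(F + a\right)$ ($m{\left(a,F \right)} = \left(F + a\right) F = F \left(F + a\right)$)
$H = -189$ ($H = \left(-21\right) 9 = -189$)
$H + \frac{31160}{m{\left(S,-95 \right)}} = -189 + \frac{31160}{\left(-95\right) \left(-95 + \frac{117}{8}\right)} = -189 + \frac{31160}{\left(-95\right) \left(- \frac{643}{8}\right)} = -189 + \frac{31160}{\frac{61085}{8}} = -189 + 31160 \cdot \frac{8}{61085} = -189 + \frac{2624}{643} = - \frac{118903}{643}$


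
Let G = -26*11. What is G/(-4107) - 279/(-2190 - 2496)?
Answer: 828683/6415134 ≈ 0.12918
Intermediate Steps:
G = -286
G/(-4107) - 279/(-2190 - 2496) = -286/(-4107) - 279/(-2190 - 2496) = -286*(-1/4107) - 279/(-4686) = 286/4107 - 279*(-1/4686) = 286/4107 + 93/1562 = 828683/6415134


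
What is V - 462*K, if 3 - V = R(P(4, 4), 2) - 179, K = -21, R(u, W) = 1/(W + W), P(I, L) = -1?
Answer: 39535/4 ≈ 9883.8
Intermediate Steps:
R(u, W) = 1/(2*W)
V = 727/4 (V = 3 - ((1/2)/2 - 179) = 3 - ((1/2)*(1/2) - 179) = 3 - (1/4 - 179) = 3 - 1*(-715/4) = 3 + 715/4 = 727/4 ≈ 181.75)
V - 462*K = 727/4 - 462*(-21) = 727/4 + 9702 = 39535/4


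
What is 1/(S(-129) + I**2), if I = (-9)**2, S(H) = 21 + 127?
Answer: 1/6709 ≈ 0.00014905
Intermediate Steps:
S(H) = 148
I = 81
1/(S(-129) + I**2) = 1/(148 + 81**2) = 1/(148 + 6561) = 1/6709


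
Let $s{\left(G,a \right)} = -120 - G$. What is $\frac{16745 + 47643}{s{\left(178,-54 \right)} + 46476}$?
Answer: $\frac{32194}{23089} \approx 1.3943$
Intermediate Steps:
$\frac{16745 + 47643}{s{\left(178,-54 \right)} + 46476} = \frac{16745 + 47643}{\left(-120 - 178\right) + 46476} = \frac{64388}{\left(-120 - 178\right) + 46476} = \frac{64388}{-298 + 46476} = \frac{64388}{46178} = 64388 \cdot \frac{1}{46178} = \frac{32194}{23089}$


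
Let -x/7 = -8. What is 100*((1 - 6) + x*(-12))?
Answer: -67700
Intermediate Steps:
x = 56 (x = -7*(-8) = 56)
100*((1 - 6) + x*(-12)) = 100*((1 - 6) + 56*(-12)) = 100*(-5 - 672) = 100*(-677) = -67700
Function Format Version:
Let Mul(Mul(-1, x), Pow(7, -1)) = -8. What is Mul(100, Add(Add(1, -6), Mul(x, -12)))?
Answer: -67700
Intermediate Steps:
x = 56 (x = Mul(-7, -8) = 56)
Mul(100, Add(Add(1, -6), Mul(x, -12))) = Mul(100, Add(Add(1, -6), Mul(56, -12))) = Mul(100, Add(-5, -672)) = Mul(100, -677) = -67700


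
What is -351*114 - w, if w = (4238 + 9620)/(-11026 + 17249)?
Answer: -249020980/6223 ≈ -40016.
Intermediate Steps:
w = 13858/6223 ≈ 2.2269
-351*114 - w = -351*114 - 1*13858/6223 = -40014 - 13858/6223 = -249020980/6223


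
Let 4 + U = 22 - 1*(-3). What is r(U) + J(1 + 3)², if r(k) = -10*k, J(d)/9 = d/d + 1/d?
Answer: -1335/16 ≈ -83.438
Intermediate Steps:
U = 21 (U = -4 + (22 - 1*(-3)) = -4 + (22 + 3) = -4 + 25 = 21)
J(d) = 9 + 9/d (J(d) = 9*(d/d + 1/d) = 9*(1 + 1/d) = 9 + 9/d)
r(U) + J(1 + 3)² = -10*21 + (9 + 9/(1 + 3))² = -210 + (9 + 9/4)² = -210 + (45/4)² = -210 + 2025/16 = -1335/16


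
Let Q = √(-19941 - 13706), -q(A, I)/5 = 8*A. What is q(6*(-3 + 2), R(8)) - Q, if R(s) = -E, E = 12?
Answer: 240 - I*√33647 ≈ 240.0 - 183.43*I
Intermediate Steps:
R(s) = -12 (R(s) = -1*12 = -12)
q(A, I) = -40*A
Q = I*√33647 (Q = √(-33647) = I*√33647 ≈ 183.43*I)
q(6*(-3 + 2), R(8)) - Q = -240*(-3 + 2) - I*√33647 = -240*(-1) - I*√33647 = -40*(-6) - I*√33647 = 240 - I*√33647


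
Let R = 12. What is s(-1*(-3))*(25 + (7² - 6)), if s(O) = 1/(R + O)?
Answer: 68/15 ≈ 4.5333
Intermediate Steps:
s(O) = 1/(12 + O)
s(-1*(-3))*(25 + (7² - 6)) = (25 + (7² - 6))/(12 - 1*(-3)) = (25 + (49 - 6))/(12 + 3) = (25 + 43)/15 = (1/15)*68 = 68/15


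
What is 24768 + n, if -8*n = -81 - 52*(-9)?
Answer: 197757/8 ≈ 24720.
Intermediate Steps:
n = -387/8 (n = -(-81 - 52*(-9))/8 = -(-81 + 468)/8 = -⅛*387 = -387/8 ≈ -48.375)
24768 + n = 24768 - 387/8 = 197757/8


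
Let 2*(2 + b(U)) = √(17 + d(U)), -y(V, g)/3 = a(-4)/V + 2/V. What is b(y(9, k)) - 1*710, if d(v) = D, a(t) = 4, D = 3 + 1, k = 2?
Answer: -712 + √21/2 ≈ -709.71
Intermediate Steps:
D = 4
y(V, g) = -18/V (y(V, g) = -3*(4/V + 2/V) = -18/V)
d(v) = 4
b(U) = -2 + √21/2 (b(U) = -2 + √(17 + 4)/2 = -2 + √21/2)
b(y(9, k)) - 1*710 = (-2 + √21/2) - 1*710 = (-2 + √21/2) - 710 = -712 + √21/2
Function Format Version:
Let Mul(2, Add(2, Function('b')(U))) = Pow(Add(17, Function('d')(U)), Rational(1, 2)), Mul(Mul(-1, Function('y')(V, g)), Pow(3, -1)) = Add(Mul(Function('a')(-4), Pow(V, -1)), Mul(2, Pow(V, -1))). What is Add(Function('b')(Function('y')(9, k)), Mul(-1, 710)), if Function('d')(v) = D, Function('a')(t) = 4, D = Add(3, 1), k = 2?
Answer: Add(-712, Mul(Rational(1, 2), Pow(21, Rational(1, 2)))) ≈ -709.71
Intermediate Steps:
D = 4
Function('y')(V, g) = Mul(-18, Pow(V, -1)) (Function('y')(V, g) = Mul(-3, Add(Mul(4, Pow(V, -1)), Mul(2, Pow(V, -1)))) = Mul(-3, Mul(6, Pow(V, -1))) = Mul(-18, Pow(V, -1)))
Function('d')(v) = 4
Function('b')(U) = Add(-2, Mul(Rational(1, 2), Pow(21, Rational(1, 2)))) (Function('b')(U) = Add(-2, Mul(Rational(1, 2), Pow(Add(17, 4), Rational(1, 2)))) = Add(-2, Mul(Rational(1, 2), Pow(21, Rational(1, 2)))))
Add(Function('b')(Function('y')(9, k)), Mul(-1, 710)) = Add(Add(-2, Mul(Rational(1, 2), Pow(21, Rational(1, 2)))), Mul(-1, 710)) = Add(Add(-2, Mul(Rational(1, 2), Pow(21, Rational(1, 2)))), -710) = Add(-712, Mul(Rational(1, 2), Pow(21, Rational(1, 2))))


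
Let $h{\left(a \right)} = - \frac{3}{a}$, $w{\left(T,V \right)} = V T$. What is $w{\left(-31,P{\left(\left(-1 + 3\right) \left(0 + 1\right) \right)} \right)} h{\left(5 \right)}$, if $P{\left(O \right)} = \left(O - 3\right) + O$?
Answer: $\frac{93}{5} \approx 18.6$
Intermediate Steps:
$P{\left(O \right)} = -3 + 2 O$ ($P{\left(O \right)} = \left(-3 + O\right) + O = -3 + 2 O$)
$w{\left(T,V \right)} = T V$
$w{\left(-31,P{\left(\left(-1 + 3\right) \left(0 + 1\right) \right)} \right)} h{\left(5 \right)} = - 31 \left(-3 + 2 \left(-1 + 3\right) \left(0 + 1\right)\right) \left(- \frac{3}{5}\right) = - 31 \left(-3 + 2 \cdot 2 \cdot 1\right) \left(\left(-3\right) \frac{1}{5}\right) = - 31 \left(-3 + 2 \cdot 2\right) \left(- \frac{3}{5}\right) = - 31 \left(-3 + 4\right) \left(- \frac{3}{5}\right) = \left(-31\right) 1 \left(- \frac{3}{5}\right) = \left(-31\right) \left(- \frac{3}{5}\right) = \frac{93}{5}$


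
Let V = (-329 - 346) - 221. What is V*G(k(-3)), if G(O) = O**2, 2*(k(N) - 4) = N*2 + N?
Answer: -224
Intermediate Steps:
k(N) = 4 + 3*N/2 (k(N) = 4 + (N*2 + N)/2 = 4 + (2*N + N)/2 = 4 + (3*N)/2 = 4 + 3*N/2)
V = -896 (V = -675 - 221 = -896)
V*G(k(-3)) = -896*(4 + (3/2)*(-3))**2 = -896*(4 - 9/2)**2 = -896*(-1/2)**2 = -896*1/4 = -224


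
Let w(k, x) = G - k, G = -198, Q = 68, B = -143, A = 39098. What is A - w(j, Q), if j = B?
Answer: 39153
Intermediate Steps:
j = -143
w(k, x) = -198 - k
A - w(j, Q) = 39098 - (-198 - 1*(-143)) = 39098 - (-198 + 143) = 39098 - 1*(-55) = 39098 + 55 = 39153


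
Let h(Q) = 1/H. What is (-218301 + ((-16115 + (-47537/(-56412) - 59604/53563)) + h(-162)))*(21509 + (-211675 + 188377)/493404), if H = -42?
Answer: -8769864996304547815079191/1739345452919928 ≈ -5.0420e+9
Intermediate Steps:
h(Q) = -1/42 (h(Q) = 1/(-42) = -1/42)
(-218301 + ((-16115 + (-47537/(-56412) - 59604/53563)) + h(-162)))*(21509 + (-211675 + 188377)/493404) = (-218301 + ((-16115 + (-47537/(-56412) - 59604/53563)) - 1/42))*(21509 + (-211675 + 188377)/493404) = (-218301 + ((-16115 + (-47537*(-1/56412) - 59604*1/53563)) - 1/42))*(21509 - 23298*1/493404) = (-218301 + ((-16115 + (47537/56412 - 59604/53563)) - 1/42))*(21509 - 3883/82234) = (-218301 + ((-16115 - 816156517/3021595956) - 1/42))*(1768767223/82234) = (-218301 + (-48693834987457/3021595956 - 1/42))*(1768767223/82234) = (-218301 - 340857348511525/21151171692)*(1768767223/82234) = -4958179280046817/21151171692*1768767223/82234 = -8769864996304547815079191/1739345452919928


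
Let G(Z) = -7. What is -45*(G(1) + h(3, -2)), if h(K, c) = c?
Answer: 405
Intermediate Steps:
-45*(G(1) + h(3, -2)) = -45*(-7 - 2) = -45*(-9) = 405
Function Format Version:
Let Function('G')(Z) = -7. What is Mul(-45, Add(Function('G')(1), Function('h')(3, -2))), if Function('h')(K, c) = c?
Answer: 405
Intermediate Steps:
Mul(-45, Add(Function('G')(1), Function('h')(3, -2))) = Mul(-45, Add(-7, -2)) = Mul(-45, -9) = 405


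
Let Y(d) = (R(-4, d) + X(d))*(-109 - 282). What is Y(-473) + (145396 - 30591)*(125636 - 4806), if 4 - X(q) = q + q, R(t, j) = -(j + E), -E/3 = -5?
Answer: 13871337622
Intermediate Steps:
E = 15 (E = -3*(-5) = 15)
R(t, j) = -15 - j (R(t, j) = -(j + 15) = -(15 + j) = -15 - j)
X(q) = 4 - 2*q (X(q) = 4 - (q + q) = 4 - 2*q)
Y(d) = 4301 + 1173*d (Y(d) = ((-15 - d) + (4 - 2*d))*(-109 - 282) = (-11 - 3*d)*(-391) = 4301 + 1173*d)
Y(-473) + (145396 - 30591)*(125636 - 4806) = (4301 + 1173*(-473)) + (145396 - 30591)*(125636 - 4806) = (4301 - 554829) + 114805*120830 = -550528 + 13871888150 = 13871337622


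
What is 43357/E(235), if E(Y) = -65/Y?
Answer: -2037779/13 ≈ -1.5675e+5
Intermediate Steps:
43357/E(235) = 43357/((-65/235)) = 43357/((-65*1/235)) = 43357/(-13/47) = 43357*(-47/13) = -2037779/13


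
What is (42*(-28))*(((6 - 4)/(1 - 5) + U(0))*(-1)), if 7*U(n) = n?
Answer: -588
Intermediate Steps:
U(n) = n/7
(42*(-28))*(((6 - 4)/(1 - 5) + U(0))*(-1)) = (42*(-28))*(((6 - 4)/(1 - 5) + (⅐)*0)*(-1)) = -1176*(2/(-4) + 0)*(-1) = -1176*(2*(-¼) + 0)*(-1) = -1176*(-½ + 0)*(-1) = -(-588)*(-1) = -1176*½ = -588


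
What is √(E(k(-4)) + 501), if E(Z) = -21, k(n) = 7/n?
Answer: 4*√30 ≈ 21.909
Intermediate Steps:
√(E(k(-4)) + 501) = √(-21 + 501) = √480 = 4*√30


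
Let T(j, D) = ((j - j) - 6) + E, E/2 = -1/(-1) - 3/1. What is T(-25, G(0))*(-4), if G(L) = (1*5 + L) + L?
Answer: 40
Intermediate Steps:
G(L) = 5 + 2*L (G(L) = (5 + L) + L = 5 + 2*L)
E = -4 (E = 2*(-1/(-1) - 3/1) = 2*(-1*(-1) - 3*1) = 2*(1 - 3) = 2*(-2) = -4)
T(j, D) = -10 (T(j, D) = ((j - j) - 6) - 4 = (0 - 6) - 4 = -6 - 4 = -10)
T(-25, G(0))*(-4) = -10*(-4) = 40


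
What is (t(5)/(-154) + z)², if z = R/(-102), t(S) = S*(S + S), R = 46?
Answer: 9278116/15421329 ≈ 0.60164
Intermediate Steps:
t(S) = 2*S² (t(S) = S*(2*S) = 2*S²)
z = -23/51 (z = 46/(-102) = 46*(-1/102) = -23/51 ≈ -0.45098)
(t(5)/(-154) + z)² = ((2*5²)/(-154) - 23/51)² = ((2*25)*(-1/154) - 23/51)² = (50*(-1/154) - 23/51)² = (-25/77 - 23/51)² = (-3046/3927)² = 9278116/15421329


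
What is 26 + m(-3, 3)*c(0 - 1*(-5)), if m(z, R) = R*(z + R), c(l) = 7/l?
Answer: 26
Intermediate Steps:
m(z, R) = R*(R + z)
26 + m(-3, 3)*c(0 - 1*(-5)) = 26 + (3*(3 - 3))*(7/(0 - 1*(-5))) = 26 + (3*0)*(7/(0 + 5)) = 26 + 0*(7/5) = 26 + 0 = 26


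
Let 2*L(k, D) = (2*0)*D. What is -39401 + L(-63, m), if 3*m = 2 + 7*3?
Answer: -39401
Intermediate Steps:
m = 23/3 (m = (2 + 7*3)/3 = (2 + 21)/3 = (⅓)*23 = 23/3 ≈ 7.6667)
L(k, D) = 0 (L(k, D) = ((2*0)*D)/2 = (0*D)/2 = (½)*0 = 0)
-39401 + L(-63, m) = -39401 + 0 = -39401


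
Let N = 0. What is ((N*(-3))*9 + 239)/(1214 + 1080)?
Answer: 239/2294 ≈ 0.10418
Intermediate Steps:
((N*(-3))*9 + 239)/(1214 + 1080) = ((0*(-3))*9 + 239)/(1214 + 1080) = (0*9 + 239)/2294 = (0 + 239)*(1/2294) = 239*(1/2294) = 239/2294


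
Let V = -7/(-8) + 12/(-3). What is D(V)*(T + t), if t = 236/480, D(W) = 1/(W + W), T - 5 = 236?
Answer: -28979/750 ≈ -38.639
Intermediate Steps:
T = 241 (T = 5 + 236 = 241)
V = -25/8 (V = -7*(-⅛) + 12*(-⅓) = 7/8 - 4 = -25/8 ≈ -3.1250)
D(W) = 1/(2*W)
t = 59/120 (t = 236*(1/480) = 59/120 ≈ 0.49167)
D(V)*(T + t) = (1/(2*(-25/8)))*(241 + 59/120) = ((½)*(-8/25))*(28979/120) = -4/25*28979/120 = -28979/750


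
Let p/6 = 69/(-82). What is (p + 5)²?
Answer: 4/1681 ≈ 0.0023795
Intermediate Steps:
p = -207/41 (p = 6*(69/(-82)) = 6*(69*(-1/82)) = 6*(-69/82) = -207/41 ≈ -5.0488)
(p + 5)² = (-207/41 + 5)² = (-2/41)² = 4/1681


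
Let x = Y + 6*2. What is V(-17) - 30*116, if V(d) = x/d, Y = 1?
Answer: -59173/17 ≈ -3480.8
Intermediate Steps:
x = 13 (x = 1 + 6*2 = 1 + 12 = 13)
V(d) = 13/d
V(-17) - 30*116 = 13/(-17) - 30*116 = 13*(-1/17) - 3480 = -13/17 - 3480 = -59173/17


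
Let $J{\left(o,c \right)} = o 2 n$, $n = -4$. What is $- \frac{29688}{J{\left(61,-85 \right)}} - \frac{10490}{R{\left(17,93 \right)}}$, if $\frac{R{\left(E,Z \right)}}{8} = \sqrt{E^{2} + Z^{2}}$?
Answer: $\frac{3711}{61} - \frac{5245 \sqrt{8938}}{35752} \approx 46.966$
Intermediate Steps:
$J{\left(o,c \right)} = - 8 o$ ($J{\left(o,c \right)} = o 2 \left(-4\right) = 2 o \left(-4\right) = - 8 o$)
$R{\left(E,Z \right)} = 8 \sqrt{E^{2} + Z^{2}}$
$- \frac{29688}{J{\left(61,-85 \right)}} - \frac{10490}{R{\left(17,93 \right)}} = - \frac{29688}{\left(-8\right) 61} - \frac{10490}{8 \sqrt{17^{2} + 93^{2}}} = - \frac{29688}{-488} - \frac{10490}{8 \sqrt{289 + 8649}} = \left(-29688\right) \left(- \frac{1}{488}\right) - \frac{10490}{8 \sqrt{8938}} = \frac{3711}{61} - 10490 \frac{\sqrt{8938}}{71504} = \frac{3711}{61} - \frac{5245 \sqrt{8938}}{35752}$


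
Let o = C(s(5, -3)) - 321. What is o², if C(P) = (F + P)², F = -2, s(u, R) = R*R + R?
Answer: 93025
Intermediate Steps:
s(u, R) = R + R² (s(u, R) = R² + R = R + R²)
C(P) = (-2 + P)²
o = -305 (o = (-2 - 3*(1 - 3))² - 321 = (-2 - 3*(-2))² - 321 = (-2 + 6)² - 321 = 4² - 321 = 16 - 321 = -305)
o² = (-305)² = 93025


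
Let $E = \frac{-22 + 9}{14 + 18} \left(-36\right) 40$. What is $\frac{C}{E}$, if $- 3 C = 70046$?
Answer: $- \frac{70046}{1755} \approx -39.912$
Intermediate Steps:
$C = - \frac{70046}{3}$ ($C = \left(- \frac{1}{3}\right) 70046 = - \frac{70046}{3} \approx -23349.0$)
$E = 585$ ($E = - \frac{13}{32} \left(-36\right) 40 = \left(-13\right) \frac{1}{32} \left(-36\right) 40 = \left(- \frac{13}{32}\right) \left(-36\right) 40 = \frac{117}{8} \cdot 40 = 585$)
$\frac{C}{E} = - \frac{70046}{3 \cdot 585} = \left(- \frac{70046}{3}\right) \frac{1}{585} = - \frac{70046}{1755}$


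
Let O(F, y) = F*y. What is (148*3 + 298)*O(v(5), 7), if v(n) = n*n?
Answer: 129850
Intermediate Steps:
v(n) = n²
(148*3 + 298)*O(v(5), 7) = (148*3 + 298)*(5²*7) = (444 + 298)*(25*7) = 742*175 = 129850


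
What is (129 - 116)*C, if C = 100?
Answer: 1300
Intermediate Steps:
(129 - 116)*C = (129 - 116)*100 = 13*100 = 1300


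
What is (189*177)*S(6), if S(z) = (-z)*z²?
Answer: -7225848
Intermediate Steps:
S(z) = -z³
(189*177)*S(6) = (189*177)*(-1*6³) = 33453*(-1*216) = 33453*(-216) = -7225848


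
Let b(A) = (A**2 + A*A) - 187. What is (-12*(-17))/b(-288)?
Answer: 204/165701 ≈ 0.0012311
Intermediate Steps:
b(A) = -187 + 2*A**2 (b(A) = (A**2 + A**2) - 187 = 2*A**2 - 187 = -187 + 2*A**2)
(-12*(-17))/b(-288) = (-12*(-17))/(-187 + 2*(-288)**2) = 204/(-187 + 2*82944) = 204/(-187 + 165888) = 204/165701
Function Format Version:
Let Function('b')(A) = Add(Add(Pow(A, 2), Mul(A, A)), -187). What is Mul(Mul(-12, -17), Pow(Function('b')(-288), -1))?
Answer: Rational(204, 165701) ≈ 0.0012311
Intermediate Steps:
Function('b')(A) = Add(-187, Mul(2, Pow(A, 2))) (Function('b')(A) = Add(Add(Pow(A, 2), Pow(A, 2)), -187) = Add(Mul(2, Pow(A, 2)), -187) = Add(-187, Mul(2, Pow(A, 2))))
Mul(Mul(-12, -17), Pow(Function('b')(-288), -1)) = Mul(Mul(-12, -17), Pow(Add(-187, Mul(2, Pow(-288, 2))), -1)) = Mul(204, Pow(Add(-187, Mul(2, 82944)), -1)) = Mul(204, Pow(Add(-187, 165888), -1)) = Mul(204, Pow(165701, -1)) = Mul(204, Rational(1, 165701)) = Rational(204, 165701)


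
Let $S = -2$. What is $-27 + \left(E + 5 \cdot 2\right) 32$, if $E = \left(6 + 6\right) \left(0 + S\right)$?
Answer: $-475$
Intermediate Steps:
$E = -24$ ($E = \left(6 + 6\right) \left(0 - 2\right) = 12 \left(-2\right) = -24$)
$-27 + \left(E + 5 \cdot 2\right) 32 = -27 + \left(-24 + 5 \cdot 2\right) 32 = -27 + \left(-24 + 10\right) 32 = -27 - 448 = -475$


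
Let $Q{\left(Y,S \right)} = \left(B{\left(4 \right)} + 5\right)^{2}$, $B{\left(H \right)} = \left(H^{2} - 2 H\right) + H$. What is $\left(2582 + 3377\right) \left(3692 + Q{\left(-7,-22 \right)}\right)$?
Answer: $23722779$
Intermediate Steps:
$B{\left(H \right)} = H^{2} - H$
$Q{\left(Y,S \right)} = 289$ ($Q{\left(Y,S \right)} = \left(4 \left(-1 + 4\right) + 5\right)^{2} = \left(4 \cdot 3 + 5\right)^{2} = \left(12 + 5\right)^{2} = 17^{2} = 289$)
$\left(2582 + 3377\right) \left(3692 + Q{\left(-7,-22 \right)}\right) = \left(2582 + 3377\right) \left(3692 + 289\right) = 5959 \cdot 3981 = 23722779$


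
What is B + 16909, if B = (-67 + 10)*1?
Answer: 16852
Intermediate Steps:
B = -57 (B = -57*1 = -57)
B + 16909 = -57 + 16909 = 16852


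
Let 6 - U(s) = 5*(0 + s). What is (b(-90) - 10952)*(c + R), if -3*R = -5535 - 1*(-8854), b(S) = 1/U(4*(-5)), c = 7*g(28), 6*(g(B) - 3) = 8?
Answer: 624570118/53 ≈ 1.1784e+7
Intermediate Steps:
g(B) = 13/3 (g(B) = 3 + (⅙)*8 = 3 + 4/3 = 13/3)
U(s) = 6 - 5*s (U(s) = 6 - 5*(0 + s) = 6 - 5*s)
c = 91/3 (c = 7*(13/3) = 91/3 ≈ 30.333)
b(S) = 1/106 (b(S) = 1/(6 - 20*(-5)) = 1/(6 - 5*(-20)) = 1/(6 + 100) = 1/106)
R = -3319/3 (R = -(-5535 - 1*(-8854))/3 = -(-5535 + 8854)/3 = -⅓*3319 = -3319/3 ≈ -1106.3)
(b(-90) - 10952)*(c + R) = (1/106 - 10952)*(91/3 - 3319/3) = -1160911/106*(-1076) = 624570118/53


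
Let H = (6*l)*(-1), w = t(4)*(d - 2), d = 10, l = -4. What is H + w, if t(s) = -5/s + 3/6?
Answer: 18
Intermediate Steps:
t(s) = ½ - 5/s (t(s) = -5/s + 3*(⅙) = -5/s + ½ = ½ - 5/s)
w = -6 (w = ((½)*(-10 + 4)/4)*(10 - 2) = ((½)*(¼)*(-6))*8 = -¾*8 = -6)
H = 24 (H = (6*(-4))*(-1) = -24*(-1) = 24)
H + w = 24 - 6 = 18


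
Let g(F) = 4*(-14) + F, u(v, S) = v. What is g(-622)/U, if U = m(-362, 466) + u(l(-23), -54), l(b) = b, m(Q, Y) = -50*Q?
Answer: -678/18077 ≈ -0.037506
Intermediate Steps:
g(F) = -56 + F
U = 18077 (U = -50*(-362) - 23 = 18100 - 23 = 18077)
g(-622)/U = (-56 - 622)/18077 = -678*1/18077 = -678/18077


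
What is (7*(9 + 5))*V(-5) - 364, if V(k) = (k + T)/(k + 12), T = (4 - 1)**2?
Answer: -308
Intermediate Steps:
T = 9 (T = 3**2 = 9)
V(k) = (9 + k)/(12 + k) (V(k) = (k + 9)/(k + 12) = (9 + k)/(12 + k))
(7*(9 + 5))*V(-5) - 364 = (7*(9 + 5))*((9 - 5)/(12 - 5)) - 364 = (7*14)*(4/7) - 364 = 98*((1/7)*4) - 364 = 98*(4/7) - 364 = 56 - 364 = -308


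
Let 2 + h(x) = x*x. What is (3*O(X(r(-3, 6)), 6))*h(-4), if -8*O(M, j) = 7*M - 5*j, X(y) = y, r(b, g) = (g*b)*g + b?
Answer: 16947/4 ≈ 4236.8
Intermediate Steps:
r(b, g) = b + b*g² (r(b, g) = (b*g)*g + b = b*g² + b = b + b*g²)
h(x) = -2 + x² (h(x) = -2 + x*x = -2 + x²)
O(M, j) = -7*M/8 + 5*j/8 (O(M, j) = -(7*M - 5*j)/8 = -(-5*j + 7*M)/8 = -7*M/8 + 5*j/8)
(3*O(X(r(-3, 6)), 6))*h(-4) = (3*(-(-21)*(1 + 6²)/8 + (5/8)*6))*(-2 + (-4)²) = (3*(-(-21)*(1 + 36)/8 + 15/4))*(-2 + 16) = (3*(-(-21)*37/8 + 15/4))*14 = (3*(-7/8*(-111) + 15/4))*14 = (3*(777/8 + 15/4))*14 = (3*(807/8))*14 = (2421/8)*14 = 16947/4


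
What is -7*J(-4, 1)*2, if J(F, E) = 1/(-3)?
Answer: 14/3 ≈ 4.6667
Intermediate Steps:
J(F, E) = -1/3 (J(F, E) = 1*(-1/3) = -1/3)
-7*J(-4, 1)*2 = -7*(-1/3)*2 = (7/3)*2 = 14/3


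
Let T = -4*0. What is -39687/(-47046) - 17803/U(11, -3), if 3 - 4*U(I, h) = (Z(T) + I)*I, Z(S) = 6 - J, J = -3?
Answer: 1119617277/3402994 ≈ 329.01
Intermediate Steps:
T = 0
Z(S) = 9 (Z(S) = 6 - 1*(-3) = 6 + 3 = 9)
U(I, h) = 3/4 - I*(9 + I)/4 (U(I, h) = 3/4 - (9 + I)*I/4 = 3/4 - I*(9 + I)/4)
-39687/(-47046) - 17803/U(11, -3) = -39687/(-47046) - 17803/(3/4 - 9/4*11 - 1/4*11**2) = -39687*(-1/47046) - 17803/(3/4 - 99/4 - 1/4*121) = 13229/15682 - 17803/(3/4 - 99/4 - 121/4) = 13229/15682 - 17803/(-217/4) = 13229/15682 - 17803*(-4/217) = 13229/15682 + 71212/217 = 1119617277/3402994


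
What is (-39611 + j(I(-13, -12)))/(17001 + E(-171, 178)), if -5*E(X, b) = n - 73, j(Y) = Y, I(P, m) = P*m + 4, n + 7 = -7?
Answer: -197255/85092 ≈ -2.3181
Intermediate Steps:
n = -14 (n = -7 - 7 = -14)
I(P, m) = 4 + P*m
E(X, b) = 87/5 (E(X, b) = -(-14 - 73)/5 = -⅕*(-87) = 87/5)
(-39611 + j(I(-13, -12)))/(17001 + E(-171, 178)) = (-39611 + (4 - 13*(-12)))/(17001 + 87/5) = (-39611 + (4 + 156))/(85092/5) = (-39611 + 160)*(5/85092) = -39451*5/85092 = -197255/85092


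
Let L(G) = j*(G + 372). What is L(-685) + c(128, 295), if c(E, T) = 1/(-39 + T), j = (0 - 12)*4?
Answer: 3846145/256 ≈ 15024.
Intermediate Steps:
j = -48 (j = -12*4 = -48)
L(G) = -17856 - 48*G (L(G) = -48*(G + 372) = -48*(372 + G) = -17856 - 48*G)
L(-685) + c(128, 295) = (-17856 - 48*(-685)) + 1/(-39 + 295) = (-17856 + 32880) + 1/256 = 15024 + 1/256 = 3846145/256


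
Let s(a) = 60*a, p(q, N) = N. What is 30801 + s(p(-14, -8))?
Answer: 30321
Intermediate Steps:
30801 + s(p(-14, -8)) = 30801 + 60*(-8) = 30801 - 480 = 30321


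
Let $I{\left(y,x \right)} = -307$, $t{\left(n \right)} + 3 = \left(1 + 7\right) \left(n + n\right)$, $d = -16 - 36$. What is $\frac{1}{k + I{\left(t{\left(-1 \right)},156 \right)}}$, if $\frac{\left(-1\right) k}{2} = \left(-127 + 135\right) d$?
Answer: $\frac{1}{525} \approx 0.0019048$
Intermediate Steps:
$d = -52$ ($d = -16 - 36 = -52$)
$t{\left(n \right)} = -3 + 16 n$ ($t{\left(n \right)} = -3 + \left(1 + 7\right) \left(n + n\right) = -3 + 8 \cdot 2 n = -3 + 16 n$)
$k = 832$ ($k = - 2 \left(-127 + 135\right) \left(-52\right) = - 2 \cdot 8 \left(-52\right) = \left(-2\right) \left(-416\right) = 832$)
$\frac{1}{k + I{\left(t{\left(-1 \right)},156 \right)}} = \frac{1}{832 - 307} = \frac{1}{525}$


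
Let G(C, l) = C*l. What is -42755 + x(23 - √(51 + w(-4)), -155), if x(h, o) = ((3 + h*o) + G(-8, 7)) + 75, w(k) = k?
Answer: -46298 + 155*√47 ≈ -45235.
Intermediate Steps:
x(h, o) = 22 + h*o (x(h, o) = ((3 + h*o) - 8*7) + 75 = ((3 + h*o) - 56) + 75 = (-53 + h*o) + 75 = 22 + h*o)
-42755 + x(23 - √(51 + w(-4)), -155) = -42755 + (22 + (23 - √(51 - 4))*(-155)) = -42755 + (22 + (23 - √47)*(-155)) = -42755 + (22 + (-3565 + 155*√47)) = -42755 + (-3543 + 155*√47) = -46298 + 155*√47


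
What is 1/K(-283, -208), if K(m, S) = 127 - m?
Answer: 1/410 ≈ 0.0024390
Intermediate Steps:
1/K(-283, -208) = 1/(127 - 1*(-283)) = 1/(127 + 283) = 1/410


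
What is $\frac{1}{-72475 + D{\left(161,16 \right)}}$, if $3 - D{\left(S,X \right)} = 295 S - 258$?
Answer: $- \frac{1}{119709} \approx -8.3536 \cdot 10^{-6}$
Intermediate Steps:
$D{\left(S,X \right)} = 261 - 295 S$ ($D{\left(S,X \right)} = 3 - \left(295 S - 258\right) = 3 - \left(-258 + 295 S\right) = 261 - 295 S$)
$\frac{1}{-72475 + D{\left(161,16 \right)}} = \frac{1}{-72475 + \left(261 - 47495\right)} = \frac{1}{-72475 - 47234} = \frac{1}{-119709} = - \frac{1}{119709}$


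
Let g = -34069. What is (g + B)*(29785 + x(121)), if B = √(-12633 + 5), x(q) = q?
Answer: -1018867514 + 59812*I*√3157 ≈ -1.0189e+9 + 3.3607e+6*I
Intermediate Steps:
B = 2*I*√3157 (B = √(-12628) = 2*I*√3157 ≈ 112.37*I)
(g + B)*(29785 + x(121)) = (-34069 + 2*I*√3157)*(29785 + 121) = (-34069 + 2*I*√3157)*29906 = -1018867514 + 59812*I*√3157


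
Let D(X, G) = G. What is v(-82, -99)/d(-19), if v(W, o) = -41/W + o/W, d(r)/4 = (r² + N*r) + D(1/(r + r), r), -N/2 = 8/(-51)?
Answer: 1785/1405316 ≈ 0.0012702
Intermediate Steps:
N = 16/51 (N = -16/(-51) = -16*(-1)/51 = -2*(-8/51) = 16/51 ≈ 0.31373)
d(r) = 4*r² + 268*r/51 (d(r) = 4*((r² + 16*r/51) + r) = 4*(r² + 67*r/51) = 4*r² + 268*r/51)
v(-82, -99)/d(-19) = ((-41 - 99)/(-82))/(((4/51)*(-19)*(67 + 51*(-19)))) = (-1/82*(-140))/(((4/51)*(-19)*(67 - 969))) = 70/(41*(((4/51)*(-19)*(-902)))) = 70/(41*(68552/51)) = (70/41)*(51/68552) = 1785/1405316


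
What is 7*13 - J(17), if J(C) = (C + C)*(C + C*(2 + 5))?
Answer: -4533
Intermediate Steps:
J(C) = 16*C**2 (J(C) = (2*C)*(C + C*7) = (2*C)*(C + 7*C) = (2*C)*(8*C) = 16*C**2)
7*13 - J(17) = 7*13 - 16*17**2 = 91 - 16*289 = 91 - 1*4624 = 91 - 4624 = -4533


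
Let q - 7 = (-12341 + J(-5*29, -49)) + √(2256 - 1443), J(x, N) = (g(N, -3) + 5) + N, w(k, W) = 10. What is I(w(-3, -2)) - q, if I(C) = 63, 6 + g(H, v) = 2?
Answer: 12445 - √813 ≈ 12416.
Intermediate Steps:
g(H, v) = -4 (g(H, v) = -6 + 2 = -4)
J(x, N) = 1 + N (J(x, N) = (-4 + 5) + N = 1 + N)
q = -12382 + √813 (q = 7 + ((-12341 + (1 - 49)) + √(2256 - 1443)) = 7 + ((-12341 - 48) + √813) = 7 + (-12389 + √813) = -12382 + √813 ≈ -12353.)
I(w(-3, -2)) - q = 63 - (-12382 + √813) = 63 + (12382 - √813) = 12445 - √813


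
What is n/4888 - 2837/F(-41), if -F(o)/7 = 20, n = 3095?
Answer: 3575139/171080 ≈ 20.897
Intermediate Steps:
F(o) = -140 (F(o) = -7*20 = -140)
n/4888 - 2837/F(-41) = 3095/4888 - 2837/(-140) = 3095*(1/4888) - 2837*(-1/140) = 3095/4888 + 2837/140 = 3575139/171080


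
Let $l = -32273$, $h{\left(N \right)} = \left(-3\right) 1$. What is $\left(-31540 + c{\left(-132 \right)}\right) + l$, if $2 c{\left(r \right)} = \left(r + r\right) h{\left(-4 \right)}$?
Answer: $-63417$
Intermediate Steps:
$h{\left(N \right)} = -3$
$c{\left(r \right)} = - 3 r$ ($c{\left(r \right)} = \frac{\left(r + r\right) \left(-3\right)}{2} = \frac{2 r \left(-3\right)}{2} = \frac{\left(-6\right) r}{2} = - 3 r$)
$\left(-31540 + c{\left(-132 \right)}\right) + l = \left(-31540 - -396\right) - 32273 = \left(-31540 + 396\right) - 32273 = -31144 - 32273 = -63417$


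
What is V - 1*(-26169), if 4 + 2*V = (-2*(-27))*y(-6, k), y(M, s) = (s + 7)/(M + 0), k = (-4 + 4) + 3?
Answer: 26122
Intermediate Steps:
k = 3 (k = 0 + 3 = 3)
y(M, s) = (7 + s)/M
V = -47 (V = -2 + ((-2*(-27))*((7 + 3)/(-6)))/2 = -2 + (54*(-⅙*10))/2 = -2 + (54*(-5/3))/2 = -2 + (½)*(-90) = -2 - 45 = -47)
V - 1*(-26169) = -47 - 1*(-26169) = -47 + 26169 = 26122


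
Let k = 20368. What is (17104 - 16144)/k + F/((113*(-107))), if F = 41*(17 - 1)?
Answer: -109628/15391843 ≈ -0.0071225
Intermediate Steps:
F = 656 (F = 41*16 = 656)
(17104 - 16144)/k + F/((113*(-107))) = (17104 - 16144)/20368 + 656/((113*(-107))) = 960*(1/20368) + 656/(-12091) = 60/1273 + 656*(-1/12091) = 60/1273 - 656/12091 = -109628/15391843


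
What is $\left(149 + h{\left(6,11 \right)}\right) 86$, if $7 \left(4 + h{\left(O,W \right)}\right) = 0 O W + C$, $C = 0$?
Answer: $12470$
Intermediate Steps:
$h{\left(O,W \right)} = -4$ ($h{\left(O,W \right)} = -4 + \frac{0 O W + 0}{7} = -4 + \frac{0 W + 0}{7} = -4 + \frac{0 + 0}{7} = -4 + \frac{1}{7} \cdot 0 = -4 + 0 = -4$)
$\left(149 + h{\left(6,11 \right)}\right) 86 = \left(149 - 4\right) 86 = 145 \cdot 86 = 12470$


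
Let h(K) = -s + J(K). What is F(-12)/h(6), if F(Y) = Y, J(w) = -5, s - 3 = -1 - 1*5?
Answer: 6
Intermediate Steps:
s = -3 (s = 3 + (-1 - 1*5) = 3 + (-1 - 5) = 3 - 6 = -3)
h(K) = -2 (h(K) = -1*(-3) - 5 = 3 - 5 = -2)
F(-12)/h(6) = -12/(-2) = -12*(-½) = 6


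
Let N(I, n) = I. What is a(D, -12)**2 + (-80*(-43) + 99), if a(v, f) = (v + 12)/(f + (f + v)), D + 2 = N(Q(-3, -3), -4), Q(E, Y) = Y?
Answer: 2976348/841 ≈ 3539.1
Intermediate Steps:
D = -5 (D = -2 - 3 = -5)
a(v, f) = (12 + v)/(v + 2*f)
a(D, -12)**2 + (-80*(-43) + 99) = ((12 - 5)/(-5 + 2*(-12)))**2 + (-80*(-43) + 99) = (7/(-5 - 24))**2 + (3440 + 99) = (7/(-29))**2 + 3539 = (-1/29*7)**2 + 3539 = (-7/29)**2 + 3539 = 49/841 + 3539 = 2976348/841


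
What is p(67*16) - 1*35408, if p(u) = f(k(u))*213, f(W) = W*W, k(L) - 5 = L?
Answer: 247029469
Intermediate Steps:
k(L) = 5 + L
f(W) = W**2
p(u) = 213*(5 + u)**2 (p(u) = (5 + u)**2*213 = 213*(5 + u)**2)
p(67*16) - 1*35408 = 213*(5 + 67*16)**2 - 1*35408 = 213*(5 + 1072)**2 - 35408 = 213*1077**2 - 35408 = 213*1159929 - 35408 = 247064877 - 35408 = 247029469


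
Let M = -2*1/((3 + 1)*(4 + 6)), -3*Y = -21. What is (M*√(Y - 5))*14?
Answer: -7*√2/10 ≈ -0.98995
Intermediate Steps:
Y = 7 (Y = -⅓*(-21) = 7)
M = -1/20 (M = -2/(4*(10*1)) = -2/(4*10) = -2/40 = -2*1/40 = -1/20 ≈ -0.050000)
(M*√(Y - 5))*14 = -√(7 - 5)/20*14 = -√2/20*14 = -7*√2/10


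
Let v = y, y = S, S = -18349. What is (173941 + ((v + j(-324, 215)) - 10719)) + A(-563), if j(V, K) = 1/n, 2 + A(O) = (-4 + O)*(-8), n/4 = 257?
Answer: 153590397/1028 ≈ 1.4941e+5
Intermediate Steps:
n = 1028 (n = 4*257 = 1028)
A(O) = 30 - 8*O (A(O) = -2 + (-4 + O)*(-8) = -2 + (32 - 8*O) = 30 - 8*O)
y = -18349
j(V, K) = 1/1028
v = -18349
(173941 + ((v + j(-324, 215)) - 10719)) + A(-563) = (173941 + ((-18349 + 1/1028) - 10719)) + (30 - 8*(-563)) = (173941 + (-18862771/1028 - 10719)) + (30 + 4504) = (173941 - 29881903/1028) + 4534 = 148929445/1028 + 4534 = 153590397/1028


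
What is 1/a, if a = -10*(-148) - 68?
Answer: 1/1412 ≈ 0.00070821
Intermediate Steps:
a = 1412 (a = 1480 - 68 = 1412)
1/a = 1/1412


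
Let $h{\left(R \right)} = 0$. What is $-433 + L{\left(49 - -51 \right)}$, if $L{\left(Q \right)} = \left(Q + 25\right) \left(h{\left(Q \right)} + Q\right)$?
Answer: $12067$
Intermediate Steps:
$L{\left(Q \right)} = Q \left(25 + Q\right)$ ($L{\left(Q \right)} = \left(Q + 25\right) \left(0 + Q\right) = \left(25 + Q\right) Q = Q \left(25 + Q\right)$)
$-433 + L{\left(49 - -51 \right)} = -433 + \left(49 - -51\right) \left(25 + \left(49 - -51\right)\right) = -433 + \left(49 + 51\right) \left(25 + \left(49 + 51\right)\right) = -433 + 100 \left(25 + 100\right) = -433 + 100 \cdot 125 = -433 + 12500 = 12067$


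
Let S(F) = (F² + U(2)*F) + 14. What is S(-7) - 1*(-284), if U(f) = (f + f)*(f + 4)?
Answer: 179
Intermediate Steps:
U(f) = 2*f*(4 + f) (U(f) = (2*f)*(4 + f) = 2*f*(4 + f))
S(F) = 14 + F² + 24*F (S(F) = (F² + (2*2*(4 + 2))*F) + 14 = (F² + (2*2*6)*F) + 14 = (F² + 24*F) + 14 = 14 + F² + 24*F)
S(-7) - 1*(-284) = (14 + (-7)² + 24*(-7)) - 1*(-284) = (14 + 49 - 168) + 284 = -105 + 284 = 179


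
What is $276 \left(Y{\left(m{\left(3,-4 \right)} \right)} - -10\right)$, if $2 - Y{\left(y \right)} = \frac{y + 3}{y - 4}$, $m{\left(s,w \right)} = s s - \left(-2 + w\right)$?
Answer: $\frac{31464}{11} \approx 2860.4$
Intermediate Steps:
$m{\left(s,w \right)} = 2 + s^{2} - w$ ($m{\left(s,w \right)} = s^{2} - \left(-2 + w\right) = 2 + s^{2} - w$)
$Y{\left(y \right)} = 2 - \frac{3 + y}{-4 + y}$ ($Y{\left(y \right)} = 2 - \frac{y + 3}{y - 4} = 2 - \frac{3 + y}{-4 + y}$)
$276 \left(Y{\left(m{\left(3,-4 \right)} \right)} - -10\right) = 276 \left(\frac{-11 + \left(2 + 3^{2} - -4\right)}{-4 + \left(2 + 3^{2} - -4\right)} - -10\right) = 276 \left(\frac{-11 + \left(2 + 9 + 4\right)}{-4 + \left(2 + 9 + 4\right)} + 10\right) = 276 \left(\frac{-11 + 15}{-4 + 15} + 10\right) = 276 \left(\frac{1}{11} \cdot 4 + 10\right) = 276 \left(\frac{4}{11} + 10\right) = 276 \cdot \frac{114}{11} = \frac{31464}{11}$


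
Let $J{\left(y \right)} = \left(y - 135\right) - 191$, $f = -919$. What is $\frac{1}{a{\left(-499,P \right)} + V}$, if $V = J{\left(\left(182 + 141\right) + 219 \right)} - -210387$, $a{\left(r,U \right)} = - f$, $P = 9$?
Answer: $\frac{1}{211522} \approx 4.7276 \cdot 10^{-6}$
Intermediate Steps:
$a{\left(r,U \right)} = 919$ ($a{\left(r,U \right)} = \left(-1\right) \left(-919\right) = 919$)
$J{\left(y \right)} = -326 + y$ ($J{\left(y \right)} = \left(-135 + y\right) - 191 = -326 + y$)
$V = 210603$ ($V = \left(-326 + \left(\left(182 + 141\right) + 219\right)\right) - -210387 = \left(-326 + \left(323 + 219\right)\right) + 210387 = \left(-326 + 542\right) + 210387 = 216 + 210387 = 210603$)
$\frac{1}{a{\left(-499,P \right)} + V} = \frac{1}{919 + 210603} = \frac{1}{211522}$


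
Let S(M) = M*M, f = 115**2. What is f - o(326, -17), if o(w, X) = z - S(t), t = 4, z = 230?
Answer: 13011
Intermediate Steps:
f = 13225
S(M) = M**2
o(w, X) = 214 (o(w, X) = 230 - 1*4**2 = 230 - 1*16 = 230 - 16 = 214)
f - o(326, -17) = 13225 - 1*214 = 13225 - 214 = 13011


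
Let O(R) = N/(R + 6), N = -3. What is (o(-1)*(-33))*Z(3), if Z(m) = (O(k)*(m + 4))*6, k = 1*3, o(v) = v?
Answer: -462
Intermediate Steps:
k = 3
O(R) = -3/(6 + R) (O(R) = -3/(R + 6) = -3/(6 + R))
Z(m) = -8 - 2*m (Z(m) = ((-3/(6 + 3))*(m + 4))*6 = ((-3/9)*(4 + m))*6 = ((-3*⅑)*(4 + m))*6 = -(4 + m)/3*6 = (-4/3 - m/3)*6 = -8 - 2*m)
(o(-1)*(-33))*Z(3) = (-1*(-33))*(-8 - 2*3) = 33*(-8 - 6) = 33*(-14) = -462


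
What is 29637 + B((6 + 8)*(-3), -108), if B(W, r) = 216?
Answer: 29853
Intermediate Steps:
29637 + B((6 + 8)*(-3), -108) = 29637 + 216 = 29853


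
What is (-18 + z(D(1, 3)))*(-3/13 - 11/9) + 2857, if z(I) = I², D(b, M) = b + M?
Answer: 334609/117 ≈ 2859.9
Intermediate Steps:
D(b, M) = M + b
(-18 + z(D(1, 3)))*(-3/13 - 11/9) + 2857 = (-18 + (3 + 1)²)*(-3/13 - 11/9) + 2857 = (-18 + 4²)*(-3*1/13 - 11*⅑) + 2857 = (-18 + 16)*(-3/13 - 11/9) + 2857 = -2*(-170/117) + 2857 = 340/117 + 2857 = 334609/117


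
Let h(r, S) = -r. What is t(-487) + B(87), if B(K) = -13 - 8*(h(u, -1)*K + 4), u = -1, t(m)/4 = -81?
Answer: -1065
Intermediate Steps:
t(m) = -324 (t(m) = 4*(-81) = -324)
B(K) = -45 - 8*K (B(K) = -13 - 8*((-1*(-1))*K + 4) = -13 - 8*(1*K + 4) = -13 - 8*(K + 4) = -13 - 8*(4 + K) = -13 + (-32 - 8*K) = -45 - 8*K)
t(-487) + B(87) = -324 + (-45 - 8*87) = -324 + (-45 - 696) = -324 - 741 = -1065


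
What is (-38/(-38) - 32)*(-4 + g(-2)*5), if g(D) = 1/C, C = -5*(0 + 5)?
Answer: 651/5 ≈ 130.20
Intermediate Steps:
C = -25 (C = -5*5 = -25)
g(D) = -1/25 (g(D) = 1/(-25) = -1/25)
(-38/(-38) - 32)*(-4 + g(-2)*5) = (-38/(-38) - 32)*(-4 - 1/25*5) = (-38*(-1/38) - 32)*(-4 - ⅕) = (1 - 32)*(-21/5) = -31*(-21/5) = 651/5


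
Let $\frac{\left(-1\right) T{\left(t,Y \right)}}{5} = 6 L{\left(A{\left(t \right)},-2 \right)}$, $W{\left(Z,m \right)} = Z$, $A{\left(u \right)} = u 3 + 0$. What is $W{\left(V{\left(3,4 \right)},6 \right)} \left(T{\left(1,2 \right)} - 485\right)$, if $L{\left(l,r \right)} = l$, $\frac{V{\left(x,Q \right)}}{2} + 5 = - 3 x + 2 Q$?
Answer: $6900$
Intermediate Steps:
$V{\left(x,Q \right)} = -10 - 6 x + 4 Q$ ($V{\left(x,Q \right)} = -10 + 2 \left(- 3 x + 2 Q\right) = -10 + \left(- 6 x + 4 Q\right) = -10 - 6 x + 4 Q$)
$A{\left(u \right)} = 3 u$ ($A{\left(u \right)} = 3 u + 0 = 3 u$)
$T{\left(t,Y \right)} = - 90 t$ ($T{\left(t,Y \right)} = - 5 \cdot 6 \cdot 3 t = - 5 \cdot 18 t = - 90 t$)
$W{\left(V{\left(3,4 \right)},6 \right)} \left(T{\left(1,2 \right)} - 485\right) = \left(-10 - 18 + 4 \cdot 4\right) \left(\left(-90\right) 1 - 485\right) = \left(-10 - 18 + 16\right) \left(-90 - 485\right) = \left(-12\right) \left(-575\right) = 6900$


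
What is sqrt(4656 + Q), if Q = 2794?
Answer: 5*sqrt(298) ≈ 86.313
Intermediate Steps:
sqrt(4656 + Q) = sqrt(4656 + 2794) = sqrt(7450) = 5*sqrt(298)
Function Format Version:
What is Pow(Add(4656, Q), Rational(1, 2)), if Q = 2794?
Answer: Mul(5, Pow(298, Rational(1, 2))) ≈ 86.313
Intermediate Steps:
Pow(Add(4656, Q), Rational(1, 2)) = Pow(Add(4656, 2794), Rational(1, 2)) = Pow(7450, Rational(1, 2)) = Mul(5, Pow(298, Rational(1, 2)))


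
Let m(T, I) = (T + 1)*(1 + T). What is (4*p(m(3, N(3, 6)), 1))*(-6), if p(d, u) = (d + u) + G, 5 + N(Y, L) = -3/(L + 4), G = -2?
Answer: -360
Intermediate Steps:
N(Y, L) = -5 - 3/(4 + L) (N(Y, L) = -5 - 3/(L + 4) = -5 - 3/(4 + L))
m(T, I) = (1 + T)**2 (m(T, I) = (1 + T)*(1 + T) = (1 + T)**2)
p(d, u) = -2 + d + u (p(d, u) = (d + u) - 2 = -2 + d + u)
(4*p(m(3, N(3, 6)), 1))*(-6) = (4*(-2 + (1 + 3)**2 + 1))*(-6) = (4*(-2 + 4**2 + 1))*(-6) = (4*(-2 + 16 + 1))*(-6) = (4*15)*(-6) = 60*(-6) = -360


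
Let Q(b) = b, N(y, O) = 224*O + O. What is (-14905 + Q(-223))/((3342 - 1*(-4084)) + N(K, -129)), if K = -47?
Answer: 15128/21599 ≈ 0.70040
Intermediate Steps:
N(y, O) = 225*O
(-14905 + Q(-223))/((3342 - 1*(-4084)) + N(K, -129)) = (-14905 - 223)/((3342 - 1*(-4084)) + 225*(-129)) = -15128/((3342 + 4084) - 29025) = -15128/(7426 - 29025) = -15128/(-21599) = -15128*(-1/21599) = 15128/21599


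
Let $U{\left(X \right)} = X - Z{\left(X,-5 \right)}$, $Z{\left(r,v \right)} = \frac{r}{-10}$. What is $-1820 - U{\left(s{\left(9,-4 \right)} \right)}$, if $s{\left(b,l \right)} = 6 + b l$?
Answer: $-1787$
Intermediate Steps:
$Z{\left(r,v \right)} = - \frac{r}{10}$ ($Z{\left(r,v \right)} = r \left(- \frac{1}{10}\right) = - \frac{r}{10}$)
$U{\left(X \right)} = \frac{11 X}{10}$ ($U{\left(X \right)} = X - - \frac{X}{10} = X + \frac{X}{10} = \frac{11 X}{10}$)
$-1820 - U{\left(s{\left(9,-4 \right)} \right)} = -1820 - \frac{11 \left(6 + 9 \left(-4\right)\right)}{10} = -1820 - \frac{11 \left(6 - 36\right)}{10} = -1820 - \frac{11}{10} \left(-30\right) = -1820 - -33 = -1820 + 33 = -1787$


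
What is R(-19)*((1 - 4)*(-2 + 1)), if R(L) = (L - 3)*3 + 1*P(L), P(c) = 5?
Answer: -183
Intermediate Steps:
R(L) = -4 + 3*L (R(L) = (L - 3)*3 + 1*5 = (-3 + L)*3 + 5 = (-9 + 3*L) + 5 = -4 + 3*L)
R(-19)*((1 - 4)*(-2 + 1)) = (-4 + 3*(-19))*((1 - 4)*(-2 + 1)) = (-4 - 57)*(-3*(-1)) = -61*3 = -183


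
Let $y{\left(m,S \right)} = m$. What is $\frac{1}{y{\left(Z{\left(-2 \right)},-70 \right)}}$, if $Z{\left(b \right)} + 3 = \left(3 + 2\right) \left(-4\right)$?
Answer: $- \frac{1}{23} \approx -0.043478$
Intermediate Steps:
$Z{\left(b \right)} = -23$ ($Z{\left(b \right)} = -3 + \left(3 + 2\right) \left(-4\right) = -3 + 5 \left(-4\right) = -3 - 20 = -23$)
$\frac{1}{y{\left(Z{\left(-2 \right)},-70 \right)}} = \frac{1}{-23} = - \frac{1}{23}$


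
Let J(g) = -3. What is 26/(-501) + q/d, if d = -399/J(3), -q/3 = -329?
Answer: 70147/9519 ≈ 7.3692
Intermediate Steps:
q = 987 (q = -3*(-329) = 987)
d = 133 (d = -399/(-3) = -399*(-⅓) = 133)
26/(-501) + q/d = 26/(-501) + 987/133 = 26*(-1/501) + 987*(1/133) = -26/501 + 141/19 = 70147/9519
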